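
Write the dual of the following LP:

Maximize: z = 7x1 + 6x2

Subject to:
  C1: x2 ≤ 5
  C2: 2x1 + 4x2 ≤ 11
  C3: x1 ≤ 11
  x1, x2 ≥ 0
Minimize: z = 5y1 + 11y2 + 11y3

Subject to:
  C1: -2y2 - y3 ≤ -7
  C2: -y1 - 4y2 ≤ -6
  y1, y2, y3 ≥ 0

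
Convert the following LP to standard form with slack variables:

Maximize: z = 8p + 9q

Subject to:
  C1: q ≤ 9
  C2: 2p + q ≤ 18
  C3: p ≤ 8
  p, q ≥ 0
max z = 8p + 9q

s.t.
  q + s1 = 9
  2p + q + s2 = 18
  p + s3 = 8
  p, q, s1, s2, s3 ≥ 0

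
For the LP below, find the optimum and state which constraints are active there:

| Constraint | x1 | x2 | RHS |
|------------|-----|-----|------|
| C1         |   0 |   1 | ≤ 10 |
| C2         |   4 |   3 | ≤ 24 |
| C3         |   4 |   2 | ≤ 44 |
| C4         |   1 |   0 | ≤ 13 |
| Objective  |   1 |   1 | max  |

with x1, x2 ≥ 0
Optimal: x1 = 0, x2 = 8
Binding: C2, x1 ≥ 0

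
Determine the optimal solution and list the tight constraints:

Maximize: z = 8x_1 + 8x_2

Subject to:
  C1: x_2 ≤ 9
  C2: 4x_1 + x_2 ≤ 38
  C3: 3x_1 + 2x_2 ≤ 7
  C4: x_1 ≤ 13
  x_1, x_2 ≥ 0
Optimal: x_1 = 0, x_2 = 3.5
Binding: C3, x_1 ≥ 0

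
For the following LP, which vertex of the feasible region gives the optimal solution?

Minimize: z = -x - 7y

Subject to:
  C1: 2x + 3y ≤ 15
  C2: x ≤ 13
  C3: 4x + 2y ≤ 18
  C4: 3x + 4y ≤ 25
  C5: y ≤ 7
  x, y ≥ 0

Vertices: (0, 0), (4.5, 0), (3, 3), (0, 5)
(0, 5) with z = -35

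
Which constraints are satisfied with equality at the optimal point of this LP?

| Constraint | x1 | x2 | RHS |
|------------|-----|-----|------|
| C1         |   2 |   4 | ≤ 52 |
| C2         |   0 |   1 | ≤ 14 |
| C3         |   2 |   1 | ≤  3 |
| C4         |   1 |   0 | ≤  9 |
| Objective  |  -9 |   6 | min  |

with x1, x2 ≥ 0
Optimal: x1 = 1.5, x2 = 0
Slack at optimum:
  C1: slack = 49
  C2: slack = 14
  C3: slack = 0 (binding)
  C4: slack = 7.5
  x1 ≥ 0: x1 = 1.5
  x2 ≥ 0: x2 = 0 (binding)
Binding constraints: C3, x2 ≥ 0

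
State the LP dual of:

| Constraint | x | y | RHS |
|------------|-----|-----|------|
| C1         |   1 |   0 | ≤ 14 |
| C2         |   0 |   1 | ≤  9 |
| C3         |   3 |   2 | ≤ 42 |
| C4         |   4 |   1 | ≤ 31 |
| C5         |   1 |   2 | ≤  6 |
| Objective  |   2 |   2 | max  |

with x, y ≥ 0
Minimize: z = 14y1 + 9y2 + 42y3 + 31y4 + 6y5

Subject to:
  C1: -y1 - 3y3 - 4y4 - y5 ≤ -2
  C2: -y2 - 2y3 - y4 - 2y5 ≤ -2
  y1, y2, y3, y4, y5 ≥ 0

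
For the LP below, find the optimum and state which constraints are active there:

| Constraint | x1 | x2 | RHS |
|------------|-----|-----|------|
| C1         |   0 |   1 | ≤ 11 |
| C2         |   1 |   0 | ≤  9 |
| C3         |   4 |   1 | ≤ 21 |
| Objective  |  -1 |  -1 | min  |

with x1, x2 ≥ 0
Optimal: x1 = 2.5, x2 = 11
Slack at optimum:
  C1: slack = 0 (binding)
  C2: slack = 6.5
  C3: slack = 0 (binding)
  x1 ≥ 0: x1 = 2.5
  x2 ≥ 0: x2 = 11
Binding constraints: C1, C3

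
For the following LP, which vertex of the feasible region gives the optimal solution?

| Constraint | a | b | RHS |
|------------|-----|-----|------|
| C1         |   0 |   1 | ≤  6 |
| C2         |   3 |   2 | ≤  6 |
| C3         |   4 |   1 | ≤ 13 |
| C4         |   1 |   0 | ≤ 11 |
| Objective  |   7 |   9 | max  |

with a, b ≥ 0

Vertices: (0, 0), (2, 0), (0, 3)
(0, 3) with z = 27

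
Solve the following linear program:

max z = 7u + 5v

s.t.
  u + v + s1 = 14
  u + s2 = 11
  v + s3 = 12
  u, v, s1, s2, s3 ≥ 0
u = 11, v = 3, z = 92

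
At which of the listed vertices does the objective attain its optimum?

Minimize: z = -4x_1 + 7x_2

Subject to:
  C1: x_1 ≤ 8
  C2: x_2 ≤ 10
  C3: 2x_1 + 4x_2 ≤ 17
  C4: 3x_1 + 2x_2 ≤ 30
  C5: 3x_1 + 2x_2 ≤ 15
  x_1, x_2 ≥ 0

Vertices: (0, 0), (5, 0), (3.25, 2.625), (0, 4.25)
Evaluating z = -4x_1 + 7x_2 at each vertex:
  (0, 0): z = 0
  (5, 0): z = -20
  (3.25, 2.625): z = 5.375
  (0, 4.25): z = 29.75

The smallest value is z = -20, attained at (5, 0).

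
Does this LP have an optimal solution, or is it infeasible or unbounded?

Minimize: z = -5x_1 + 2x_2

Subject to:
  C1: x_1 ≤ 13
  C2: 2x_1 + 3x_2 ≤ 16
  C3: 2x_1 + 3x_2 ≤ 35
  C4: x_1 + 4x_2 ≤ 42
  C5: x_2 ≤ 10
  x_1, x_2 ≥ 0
The point (8, 0) satisfies every constraint, so the LP is feasible; the constraints give x_1 ≤ 13 and x_2 ≤ 10, which with x_1, x_2 ≥ 0 keep the feasible region inside a bounded box. A feasible, bounded LP attains a finite optimum at a vertex.

Feasible with finite optimum z* = -40 at (8, 0).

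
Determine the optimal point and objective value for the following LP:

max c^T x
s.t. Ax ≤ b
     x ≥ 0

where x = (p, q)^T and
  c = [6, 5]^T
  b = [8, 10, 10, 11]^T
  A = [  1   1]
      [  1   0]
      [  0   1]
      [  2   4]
Each vertex is the intersection of two constraint boundaries that also satisfies all remaining constraints:
  p = 0 and q = 0 → (0, 0)
  2p + 4q = 11 and q = 0 → (5.5, 0)
  2p + 4q = 11 and p = 0 → (0, 2.75)

Evaluating z = 6p + 5q at each vertex:
  (0, 0): z = 0
  (5.5, 0): z = 33
  (0, 2.75): z = 13.75

The maximum is at (5.5, 0) with z = 33.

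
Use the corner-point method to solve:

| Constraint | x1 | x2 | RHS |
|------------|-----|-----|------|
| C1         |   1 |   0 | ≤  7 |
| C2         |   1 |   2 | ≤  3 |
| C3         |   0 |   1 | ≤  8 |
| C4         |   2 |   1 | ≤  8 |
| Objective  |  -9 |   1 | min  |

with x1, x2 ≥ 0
Each vertex is the intersection of two constraint boundaries that also satisfies all remaining constraints:
  x1 = 0 and x2 = 0 → (0, 0)
  x1 + 2x2 = 3 and x2 = 0 → (3, 0)
  x1 + 2x2 = 3 and x1 = 0 → (0, 1.5)

Evaluating z = -9x1 + x2 at each vertex:
  (0, 0): z = 0
  (3, 0): z = -27
  (0, 1.5): z = 1.5

The minimum is at (3, 0) with z = -27.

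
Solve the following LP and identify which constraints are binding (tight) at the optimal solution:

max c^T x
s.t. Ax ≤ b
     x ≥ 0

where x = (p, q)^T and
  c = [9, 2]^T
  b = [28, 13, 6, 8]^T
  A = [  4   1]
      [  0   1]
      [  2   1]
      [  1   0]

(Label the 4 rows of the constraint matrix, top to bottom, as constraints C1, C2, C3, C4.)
Optimal: p = 3, q = 0
Slack at optimum:
  C1: slack = 16
  C2: slack = 13
  C3: slack = 0 (binding)
  C4: slack = 5
  p ≥ 0: p = 3
  q ≥ 0: q = 0 (binding)
Binding constraints: C3, q ≥ 0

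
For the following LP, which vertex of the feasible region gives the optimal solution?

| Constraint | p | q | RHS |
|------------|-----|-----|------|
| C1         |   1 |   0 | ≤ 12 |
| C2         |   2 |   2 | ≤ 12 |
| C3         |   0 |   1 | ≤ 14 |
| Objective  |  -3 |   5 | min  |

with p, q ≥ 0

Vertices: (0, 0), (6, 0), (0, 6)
Evaluating z = -3p + 5q at each vertex:
  (0, 0): z = 0
  (6, 0): z = -18
  (0, 6): z = 30

The smallest value is z = -18, attained at (6, 0).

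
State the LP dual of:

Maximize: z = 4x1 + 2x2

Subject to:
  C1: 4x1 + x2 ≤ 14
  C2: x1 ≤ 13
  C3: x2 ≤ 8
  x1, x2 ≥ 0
Minimize: z = 14y1 + 13y2 + 8y3

Subject to:
  C1: -4y1 - y2 ≤ -4
  C2: -y1 - y3 ≤ -2
  y1, y2, y3 ≥ 0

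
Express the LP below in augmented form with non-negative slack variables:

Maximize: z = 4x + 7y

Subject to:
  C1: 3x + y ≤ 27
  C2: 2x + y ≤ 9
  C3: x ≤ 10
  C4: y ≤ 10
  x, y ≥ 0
max z = 4x + 7y

s.t.
  3x + y + s1 = 27
  2x + y + s2 = 9
  x + s3 = 10
  y + s4 = 10
  x, y, s1, s2, s3, s4 ≥ 0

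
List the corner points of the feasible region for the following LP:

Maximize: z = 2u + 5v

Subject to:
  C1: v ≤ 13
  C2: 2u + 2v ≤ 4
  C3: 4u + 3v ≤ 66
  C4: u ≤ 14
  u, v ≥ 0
Each vertex is the intersection of two constraint boundaries that also satisfies all remaining constraints:
  u = 0 and v = 0 → (0, 0)
  2u + 2v = 4 and v = 0 → (2, 0)
  2u + 2v = 4 and u = 0 → (0, 2)

Vertices: (0, 0), (2, 0), (0, 2)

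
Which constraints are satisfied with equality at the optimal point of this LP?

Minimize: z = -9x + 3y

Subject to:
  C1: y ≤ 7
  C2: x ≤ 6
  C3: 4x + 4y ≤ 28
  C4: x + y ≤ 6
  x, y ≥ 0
Optimal: x = 6, y = 0
Binding: C2, C4, y ≥ 0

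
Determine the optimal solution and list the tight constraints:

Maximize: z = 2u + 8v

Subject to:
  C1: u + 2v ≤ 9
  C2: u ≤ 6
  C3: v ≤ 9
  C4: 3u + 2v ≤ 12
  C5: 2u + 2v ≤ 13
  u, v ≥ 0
Optimal: u = 0, v = 4.5
Binding: C1, u ≥ 0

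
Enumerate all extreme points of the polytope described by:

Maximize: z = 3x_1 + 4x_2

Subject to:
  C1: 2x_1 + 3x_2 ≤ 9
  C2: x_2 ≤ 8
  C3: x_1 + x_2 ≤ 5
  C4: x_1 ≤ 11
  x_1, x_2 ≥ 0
Each vertex is the intersection of two constraint boundaries that also satisfies all remaining constraints:
  x_1 = 0 and x_2 = 0 → (0, 0)
  2x_1 + 3x_2 = 9 and x_2 = 0 → (4.5, 0)
  2x_1 + 3x_2 = 9 and x_1 = 0 → (0, 3)

Vertices: (0, 0), (4.5, 0), (0, 3)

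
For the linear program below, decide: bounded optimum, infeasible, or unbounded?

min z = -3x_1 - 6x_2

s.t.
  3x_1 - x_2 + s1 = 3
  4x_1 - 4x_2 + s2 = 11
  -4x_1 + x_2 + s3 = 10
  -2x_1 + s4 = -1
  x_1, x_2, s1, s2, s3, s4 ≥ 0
Feasible point: (1, 0) satisfies every constraint, so the LP is feasible.
Direction d = (1, 3): for each constraint row a, a·d ≤ 0 —
  (3)(1) + (-1)(3) = 0 ≤ 0
  (4)(1) + (-4)(3) = -8 ≤ 0
  (-4)(1) + (1)(3) = -1 ≤ 0
  (-2)(1) + (0)(3) = -2 ≤ 0
and d ≥ 0, so (1, 0) + t·d stays feasible for every t ≥ 0. Along this ray z = -3x_1 - 6x_2 changes by -21 per unit t, so z → −∞.

The LP is unbounded; z can be made arbitrarily small.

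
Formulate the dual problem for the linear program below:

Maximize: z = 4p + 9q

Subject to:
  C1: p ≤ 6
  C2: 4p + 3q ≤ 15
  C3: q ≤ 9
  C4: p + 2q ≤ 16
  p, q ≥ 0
Minimize: z = 6y1 + 15y2 + 9y3 + 16y4

Subject to:
  C1: -y1 - 4y2 - y4 ≤ -4
  C2: -3y2 - y3 - 2y4 ≤ -9
  y1, y2, y3, y4 ≥ 0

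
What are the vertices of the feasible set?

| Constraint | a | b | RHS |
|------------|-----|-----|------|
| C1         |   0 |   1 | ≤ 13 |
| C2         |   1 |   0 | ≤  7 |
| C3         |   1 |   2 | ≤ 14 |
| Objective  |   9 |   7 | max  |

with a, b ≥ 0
Each vertex is the intersection of two constraint boundaries that also satisfies all remaining constraints:
  a = 0 and b = 0 → (0, 0)
  a = 7 and b = 0 → (7, 0)
  a = 7 and a + 2b = 14 → (7, 3.5)
  a + 2b = 14 and a = 0 → (0, 7)

Vertices: (0, 0), (7, 0), (7, 3.5), (0, 7)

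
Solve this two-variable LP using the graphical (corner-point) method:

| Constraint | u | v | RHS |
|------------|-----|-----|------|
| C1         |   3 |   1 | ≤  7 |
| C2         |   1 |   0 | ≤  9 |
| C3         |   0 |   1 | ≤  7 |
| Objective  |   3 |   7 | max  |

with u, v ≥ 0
u = 0, v = 7, z = 49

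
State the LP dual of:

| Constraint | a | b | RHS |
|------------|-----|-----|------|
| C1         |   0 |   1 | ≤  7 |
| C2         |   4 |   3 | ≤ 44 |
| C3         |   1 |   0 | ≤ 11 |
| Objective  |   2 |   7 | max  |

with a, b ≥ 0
Minimize: z = 7y1 + 44y2 + 11y3

Subject to:
  C1: -4y2 - y3 ≤ -2
  C2: -y1 - 3y2 ≤ -7
  y1, y2, y3 ≥ 0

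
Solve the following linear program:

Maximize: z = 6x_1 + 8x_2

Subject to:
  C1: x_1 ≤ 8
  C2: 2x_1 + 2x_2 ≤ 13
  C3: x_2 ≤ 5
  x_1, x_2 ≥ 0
Each vertex is the intersection of two constraint boundaries that also satisfies all remaining constraints:
  x_1 = 0 and x_2 = 0 → (0, 0)
  2x_1 + 2x_2 = 13 and x_2 = 0 → (6.5, 0)
  2x_1 + 2x_2 = 13 and x_2 = 5 → (1.5, 5)
  x_2 = 5 and x_1 = 0 → (0, 5)

Evaluating z = 6x_1 + 8x_2 at each vertex:
  (0, 0): z = 0
  (6.5, 0): z = 39
  (1.5, 5): z = 49
  (0, 5): z = 40

The maximum is at (1.5, 5) with z = 49.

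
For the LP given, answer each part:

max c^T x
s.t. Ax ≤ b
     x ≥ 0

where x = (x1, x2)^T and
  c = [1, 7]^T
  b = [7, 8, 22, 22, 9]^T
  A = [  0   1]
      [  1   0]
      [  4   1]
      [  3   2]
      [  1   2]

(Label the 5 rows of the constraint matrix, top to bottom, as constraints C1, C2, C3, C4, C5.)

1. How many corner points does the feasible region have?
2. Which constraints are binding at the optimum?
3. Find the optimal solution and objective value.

1. 4
2. C5, x1 ≥ 0
3. x1 = 0, x2 = 4.5, z = 31.5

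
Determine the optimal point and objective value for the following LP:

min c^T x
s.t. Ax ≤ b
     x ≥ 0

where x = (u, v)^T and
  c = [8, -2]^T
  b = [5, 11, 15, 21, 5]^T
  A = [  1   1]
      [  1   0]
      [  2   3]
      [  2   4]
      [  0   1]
u = 0, v = 5, z = -10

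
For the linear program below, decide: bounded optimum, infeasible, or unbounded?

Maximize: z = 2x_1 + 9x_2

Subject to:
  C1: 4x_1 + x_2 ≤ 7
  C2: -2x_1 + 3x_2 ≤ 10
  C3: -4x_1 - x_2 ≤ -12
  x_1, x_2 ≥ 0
C1 requires 4x_1 + x_2 ≤ 7, while C3 (-4x_1 - x_2 ≤ -12) is equivalent to 4x_1 + x_2 ≥ 12. Together they would need 12 ≤ 4x_1 + x_2 ≤ 7, which is impossible since 12 > 7. No point satisfies all constraints.

The feasible region is empty; the LP is infeasible.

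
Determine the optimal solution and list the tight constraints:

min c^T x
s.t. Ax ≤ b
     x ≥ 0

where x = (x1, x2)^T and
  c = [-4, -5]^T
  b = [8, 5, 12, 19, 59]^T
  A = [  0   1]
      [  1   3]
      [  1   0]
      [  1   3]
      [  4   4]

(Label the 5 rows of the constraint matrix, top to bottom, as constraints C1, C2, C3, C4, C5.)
Optimal: x1 = 5, x2 = 0
Binding: C2, x2 ≥ 0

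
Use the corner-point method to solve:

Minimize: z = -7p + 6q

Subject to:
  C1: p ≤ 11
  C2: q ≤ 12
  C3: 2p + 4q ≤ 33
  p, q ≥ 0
Each vertex is the intersection of two constraint boundaries that also satisfies all remaining constraints:
  p = 0 and q = 0 → (0, 0)
  p = 11 and q = 0 → (11, 0)
  p = 11 and 2p + 4q = 33 → (11, 2.75)
  2p + 4q = 33 and p = 0 → (0, 8.25)

Evaluating z = -7p + 6q at each vertex:
  (0, 0): z = 0
  (11, 0): z = -77
  (11, 2.75): z = -60.5
  (0, 8.25): z = 49.5

The minimum is at (11, 0) with z = -77.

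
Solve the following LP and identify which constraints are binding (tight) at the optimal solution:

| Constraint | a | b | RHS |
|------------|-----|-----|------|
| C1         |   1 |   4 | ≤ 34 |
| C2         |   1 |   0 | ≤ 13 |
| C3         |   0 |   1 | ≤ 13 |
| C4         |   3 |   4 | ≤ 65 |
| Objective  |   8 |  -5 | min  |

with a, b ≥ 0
Optimal: a = 0, b = 8.5
Slack at optimum:
  C1: slack = 0 (binding)
  C2: slack = 13
  C3: slack = 4.5
  C4: slack = 31
  a ≥ 0: a = 0 (binding)
  b ≥ 0: b = 8.5
Binding constraints: C1, a ≥ 0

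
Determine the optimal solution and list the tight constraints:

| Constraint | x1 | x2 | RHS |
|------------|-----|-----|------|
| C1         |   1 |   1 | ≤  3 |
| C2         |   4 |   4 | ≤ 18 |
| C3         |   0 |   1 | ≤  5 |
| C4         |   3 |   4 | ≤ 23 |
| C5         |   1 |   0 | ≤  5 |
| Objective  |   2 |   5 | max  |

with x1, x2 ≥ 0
Optimal: x1 = 0, x2 = 3
Slack at optimum:
  C1: slack = 0 (binding)
  C2: slack = 6
  C3: slack = 2
  C4: slack = 11
  C5: slack = 5
  x1 ≥ 0: x1 = 0 (binding)
  x2 ≥ 0: x2 = 3
Binding constraints: C1, x1 ≥ 0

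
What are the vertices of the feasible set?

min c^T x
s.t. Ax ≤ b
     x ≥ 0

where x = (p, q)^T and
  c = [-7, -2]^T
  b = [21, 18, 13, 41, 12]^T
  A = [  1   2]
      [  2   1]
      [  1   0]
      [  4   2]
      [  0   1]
Each vertex is the intersection of two constraint boundaries that also satisfies all remaining constraints:
  p = 0 and q = 0 → (0, 0)
  2p + q = 18 and q = 0 → (9, 0)
  p + 2q = 21 and 2p + q = 18 → (5, 8)
  p + 2q = 21 and p = 0 → (0, 10.5)

Vertices: (0, 0), (9, 0), (5, 8), (0, 10.5)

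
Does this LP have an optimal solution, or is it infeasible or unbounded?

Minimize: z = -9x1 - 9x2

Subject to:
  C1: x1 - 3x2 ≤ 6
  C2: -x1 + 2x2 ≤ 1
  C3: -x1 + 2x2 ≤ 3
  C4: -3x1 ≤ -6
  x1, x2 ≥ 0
Feasible point: (2, 0) satisfies every constraint, so the LP is feasible.
Direction d = (3, 1): for each constraint row a, a·d ≤ 0 —
  (1)(3) + (-3)(1) = 0 ≤ 0
  (-1)(3) + (2)(1) = -1 ≤ 0
  (-1)(3) + (2)(1) = -1 ≤ 0
  (-3)(3) + (0)(1) = -9 ≤ 0
and d ≥ 0, so (2, 0) + t·d stays feasible for every t ≥ 0. Along this ray z = -9x1 - 9x2 changes by -36 per unit t, so z → −∞.

The LP is unbounded; z can be made arbitrarily small.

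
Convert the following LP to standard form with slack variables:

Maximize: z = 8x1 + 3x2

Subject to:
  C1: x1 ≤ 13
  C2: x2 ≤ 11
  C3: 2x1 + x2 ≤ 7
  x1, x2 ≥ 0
max z = 8x1 + 3x2

s.t.
  x1 + s1 = 13
  x2 + s2 = 11
  2x1 + x2 + s3 = 7
  x1, x2, s1, s2, s3 ≥ 0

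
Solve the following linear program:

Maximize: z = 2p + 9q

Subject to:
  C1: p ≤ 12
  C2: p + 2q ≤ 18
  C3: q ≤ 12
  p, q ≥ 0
Each vertex is the intersection of two constraint boundaries that also satisfies all remaining constraints:
  p = 0 and q = 0 → (0, 0)
  p = 12 and q = 0 → (12, 0)
  p = 12 and p + 2q = 18 → (12, 3)
  p + 2q = 18 and p = 0 → (0, 9)

Evaluating z = 2p + 9q at each vertex:
  (0, 0): z = 0
  (12, 0): z = 24
  (12, 3): z = 51
  (0, 9): z = 81

The maximum is at (0, 9) with z = 81.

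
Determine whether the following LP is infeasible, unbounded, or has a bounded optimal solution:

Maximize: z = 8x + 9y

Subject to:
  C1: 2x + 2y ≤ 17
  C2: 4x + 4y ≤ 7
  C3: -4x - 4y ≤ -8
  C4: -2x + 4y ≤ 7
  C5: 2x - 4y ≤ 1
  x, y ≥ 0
C2 requires 4x + 4y ≤ 7, while C3 (-4x - 4y ≤ -8) is equivalent to 4x + 4y ≥ 8. Together they would need 8 ≤ 4x + 4y ≤ 7, which is impossible since 8 > 7. No point satisfies all constraints.

Infeasible: no point satisfies all constraints simultaneously.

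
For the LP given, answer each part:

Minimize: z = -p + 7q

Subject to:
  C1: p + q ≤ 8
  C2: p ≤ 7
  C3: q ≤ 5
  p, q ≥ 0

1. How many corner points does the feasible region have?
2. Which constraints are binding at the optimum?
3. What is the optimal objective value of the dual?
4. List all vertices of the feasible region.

1. 5
2. C2, q ≥ 0
3. -7 (by strong duality, equal to the primal optimum)
4. (0, 0), (7, 0), (7, 1), (3, 5), (0, 5)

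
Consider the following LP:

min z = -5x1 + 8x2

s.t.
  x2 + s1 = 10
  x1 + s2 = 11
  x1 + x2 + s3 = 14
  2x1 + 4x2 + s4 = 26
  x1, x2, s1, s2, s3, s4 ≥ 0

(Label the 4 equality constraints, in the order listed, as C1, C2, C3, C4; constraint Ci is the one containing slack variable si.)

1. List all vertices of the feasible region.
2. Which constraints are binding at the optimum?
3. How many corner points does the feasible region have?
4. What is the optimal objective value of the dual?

1. (0, 0), (11, 0), (11, 1), (0, 6.5)
2. C2, x2 ≥ 0
3. 4
4. -55 (by strong duality, equal to the primal optimum)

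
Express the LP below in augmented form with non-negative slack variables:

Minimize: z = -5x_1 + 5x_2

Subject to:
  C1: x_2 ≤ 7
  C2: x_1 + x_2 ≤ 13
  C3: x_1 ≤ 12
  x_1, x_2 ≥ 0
min z = -5x_1 + 5x_2

s.t.
  x_2 + s1 = 7
  x_1 + x_2 + s2 = 13
  x_1 + s3 = 12
  x_1, x_2, s1, s2, s3 ≥ 0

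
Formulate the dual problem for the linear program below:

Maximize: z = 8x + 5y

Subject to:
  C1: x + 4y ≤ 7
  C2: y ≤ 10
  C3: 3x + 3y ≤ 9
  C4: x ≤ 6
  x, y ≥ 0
Minimize: z = 7y1 + 10y2 + 9y3 + 6y4

Subject to:
  C1: -y1 - 3y3 - y4 ≤ -8
  C2: -4y1 - y2 - 3y3 ≤ -5
  y1, y2, y3, y4 ≥ 0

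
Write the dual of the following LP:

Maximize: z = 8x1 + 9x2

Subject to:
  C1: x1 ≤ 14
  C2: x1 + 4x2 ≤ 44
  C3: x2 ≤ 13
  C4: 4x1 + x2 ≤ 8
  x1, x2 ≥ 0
Minimize: z = 14y1 + 44y2 + 13y3 + 8y4

Subject to:
  C1: -y1 - y2 - 4y4 ≤ -8
  C2: -4y2 - y3 - y4 ≤ -9
  y1, y2, y3, y4 ≥ 0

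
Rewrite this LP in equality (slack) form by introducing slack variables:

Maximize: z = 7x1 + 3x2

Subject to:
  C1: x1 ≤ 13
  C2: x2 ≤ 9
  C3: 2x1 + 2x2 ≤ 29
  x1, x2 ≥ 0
max z = 7x1 + 3x2

s.t.
  x1 + s1 = 13
  x2 + s2 = 9
  2x1 + 2x2 + s3 = 29
  x1, x2, s1, s2, s3 ≥ 0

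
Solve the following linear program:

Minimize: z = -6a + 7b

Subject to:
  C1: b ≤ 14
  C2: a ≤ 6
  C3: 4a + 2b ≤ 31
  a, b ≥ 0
a = 6, b = 0, z = -36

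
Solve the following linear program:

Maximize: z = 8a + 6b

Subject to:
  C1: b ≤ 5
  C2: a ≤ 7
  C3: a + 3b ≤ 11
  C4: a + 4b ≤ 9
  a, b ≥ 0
Each vertex is the intersection of two constraint boundaries that also satisfies all remaining constraints:
  a = 0 and b = 0 → (0, 0)
  a = 7 and b = 0 → (7, 0)
  a = 7 and a + 4b = 9 → (7, 0.5)
  a + 4b = 9 and a = 0 → (0, 2.25)

Evaluating z = 8a + 6b at each vertex:
  (0, 0): z = 0
  (7, 0): z = 56
  (7, 0.5): z = 59
  (0, 2.25): z = 13.5

The maximum is at (7, 0.5) with z = 59.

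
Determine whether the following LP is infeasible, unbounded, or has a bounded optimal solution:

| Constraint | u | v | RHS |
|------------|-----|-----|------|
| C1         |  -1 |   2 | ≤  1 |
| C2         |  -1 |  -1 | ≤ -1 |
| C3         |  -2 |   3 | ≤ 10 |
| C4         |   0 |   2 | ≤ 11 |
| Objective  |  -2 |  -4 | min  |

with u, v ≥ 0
Feasible point: (1, 0) satisfies every constraint, so the LP is feasible.
Direction d = (1, 0): for each constraint row a, a·d ≤ 0 —
  (-1)(1) + (2)(0) = -1 ≤ 0
  (-1)(1) + (-1)(0) = -1 ≤ 0
  (-2)(1) + (3)(0) = -2 ≤ 0
  (0)(1) + (2)(0) = 0 ≤ 0
and d ≥ 0, so (1, 0) + t·d stays feasible for every t ≥ 0. Along this ray z = -2u - 4v changes by -2 per unit t, so z → −∞.

Unbounded — the objective can decrease without bound over the feasible region.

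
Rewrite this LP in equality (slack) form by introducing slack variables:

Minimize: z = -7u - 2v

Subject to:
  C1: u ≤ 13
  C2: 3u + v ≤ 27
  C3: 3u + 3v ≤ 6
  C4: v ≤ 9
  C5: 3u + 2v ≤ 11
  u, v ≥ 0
min z = -7u - 2v

s.t.
  u + s1 = 13
  3u + v + s2 = 27
  3u + 3v + s3 = 6
  v + s4 = 9
  3u + 2v + s5 = 11
  u, v, s1, s2, s3, s4, s5 ≥ 0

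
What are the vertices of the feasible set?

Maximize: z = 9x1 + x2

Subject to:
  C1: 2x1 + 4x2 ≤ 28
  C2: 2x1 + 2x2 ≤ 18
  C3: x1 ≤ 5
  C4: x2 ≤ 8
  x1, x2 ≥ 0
Each vertex is the intersection of two constraint boundaries that also satisfies all remaining constraints:
  x1 = 0 and x2 = 0 → (0, 0)
  x1 = 5 and x2 = 0 → (5, 0)
  2x1 + 2x2 = 18 and x1 = 5 → (5, 4)
  2x1 + 4x2 = 28 and 2x1 + 2x2 = 18 → (4, 5)
  2x1 + 4x2 = 28 and x1 = 0 → (0, 7)

Vertices: (0, 0), (5, 0), (5, 4), (4, 5), (0, 7)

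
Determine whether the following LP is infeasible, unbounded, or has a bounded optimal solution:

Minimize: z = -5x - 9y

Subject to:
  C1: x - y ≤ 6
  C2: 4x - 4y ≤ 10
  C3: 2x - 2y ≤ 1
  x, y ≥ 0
Feasible point: (0, 0) satisfies every constraint, so the LP is feasible.
Direction d = (0, 1): for each constraint row a, a·d ≤ 0 —
  (1)(0) + (-1)(1) = -1 ≤ 0
  (4)(0) + (-4)(1) = -4 ≤ 0
  (2)(0) + (-2)(1) = -2 ≤ 0
and d ≥ 0, so (0, 0) + t·d stays feasible for every t ≥ 0. Along this ray z = -5x - 9y changes by -9 per unit t, so z → −∞.

Unbounded — the objective can decrease without bound over the feasible region.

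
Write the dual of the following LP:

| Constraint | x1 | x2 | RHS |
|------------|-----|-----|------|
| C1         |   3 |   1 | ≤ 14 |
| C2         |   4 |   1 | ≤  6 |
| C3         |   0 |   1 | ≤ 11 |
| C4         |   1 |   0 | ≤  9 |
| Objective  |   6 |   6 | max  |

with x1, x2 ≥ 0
Minimize: z = 14y1 + 6y2 + 11y3 + 9y4

Subject to:
  C1: -3y1 - 4y2 - y4 ≤ -6
  C2: -y1 - y2 - y3 ≤ -6
  y1, y2, y3, y4 ≥ 0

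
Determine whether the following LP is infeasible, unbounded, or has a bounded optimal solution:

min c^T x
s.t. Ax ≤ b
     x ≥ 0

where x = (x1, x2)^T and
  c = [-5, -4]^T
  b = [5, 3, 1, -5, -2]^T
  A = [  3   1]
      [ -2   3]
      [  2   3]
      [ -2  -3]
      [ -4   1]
One constraint requires 2x1 + 3x2 ≤ 1, while the constraint -2x1 - 3x2 ≤ -5 is equivalent to 2x1 + 3x2 ≥ 5. Together they would need 5 ≤ 2x1 + 3x2 ≤ 1, which is impossible since 5 > 1. No point satisfies all constraints.

Infeasible: no point satisfies all constraints simultaneously.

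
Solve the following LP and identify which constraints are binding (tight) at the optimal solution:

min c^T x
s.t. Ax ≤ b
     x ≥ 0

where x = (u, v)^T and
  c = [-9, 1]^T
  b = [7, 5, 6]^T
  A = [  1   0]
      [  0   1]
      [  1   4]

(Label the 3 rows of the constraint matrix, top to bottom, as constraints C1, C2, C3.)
Optimal: u = 6, v = 0
Binding: C3, v ≥ 0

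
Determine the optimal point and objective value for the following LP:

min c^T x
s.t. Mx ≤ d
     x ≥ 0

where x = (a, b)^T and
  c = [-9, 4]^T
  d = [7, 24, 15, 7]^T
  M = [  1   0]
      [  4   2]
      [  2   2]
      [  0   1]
Each vertex is the intersection of two constraint boundaries that also satisfies all remaining constraints:
  a = 0 and b = 0 → (0, 0)
  4a + 2b = 24 and b = 0 → (6, 0)
  4a + 2b = 24 and 2a + 2b = 15 → (4.5, 3)
  2a + 2b = 15 and b = 7 → (0.5, 7)
  b = 7 and a = 0 → (0, 7)

Evaluating z = -9a + 4b at each vertex:
  (0, 0): z = 0
  (6, 0): z = -54
  (4.5, 3): z = -28.5
  (0.5, 7): z = 23.5
  (0, 7): z = 28

The minimum is at (6, 0) with z = -54.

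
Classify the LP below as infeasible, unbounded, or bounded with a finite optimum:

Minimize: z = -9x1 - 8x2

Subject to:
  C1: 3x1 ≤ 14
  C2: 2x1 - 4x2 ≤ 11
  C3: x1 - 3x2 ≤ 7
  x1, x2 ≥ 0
Feasible point: (0, 0) satisfies every constraint, so the LP is feasible.
Direction d = (0, 1): for each constraint row a, a·d ≤ 0 —
  (3)(0) + (0)(1) = 0 ≤ 0
  (2)(0) + (-4)(1) = -4 ≤ 0
  (1)(0) + (-3)(1) = -3 ≤ 0
and d ≥ 0, so (0, 0) + t·d stays feasible for every t ≥ 0. Along this ray z = -9x1 - 8x2 changes by -8 per unit t, so z → −∞.

Unbounded: there is a feasible ray along which z → −∞.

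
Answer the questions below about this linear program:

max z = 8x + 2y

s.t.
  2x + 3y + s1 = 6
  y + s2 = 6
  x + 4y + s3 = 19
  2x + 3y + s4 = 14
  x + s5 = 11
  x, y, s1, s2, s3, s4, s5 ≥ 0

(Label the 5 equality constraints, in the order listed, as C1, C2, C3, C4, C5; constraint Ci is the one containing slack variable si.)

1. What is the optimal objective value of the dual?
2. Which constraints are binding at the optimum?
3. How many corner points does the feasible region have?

1. 24 (by strong duality, equal to the primal optimum)
2. C1, y ≥ 0
3. 3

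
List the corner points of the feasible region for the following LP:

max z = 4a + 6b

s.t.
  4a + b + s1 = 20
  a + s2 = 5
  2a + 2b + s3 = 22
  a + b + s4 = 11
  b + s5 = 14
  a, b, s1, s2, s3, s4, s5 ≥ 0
Each vertex is the intersection of two constraint boundaries that also satisfies all remaining constraints:
  a = 0 and b = 0 → (0, 0)
  4a + b = 20 and a = 5 → (5, 0)
  4a + b = 20 and 2a + 2b = 22 → (3, 8)
  2a + 2b = 22 and a = 0 → (0, 11)

Vertices: (0, 0), (5, 0), (3, 8), (0, 11)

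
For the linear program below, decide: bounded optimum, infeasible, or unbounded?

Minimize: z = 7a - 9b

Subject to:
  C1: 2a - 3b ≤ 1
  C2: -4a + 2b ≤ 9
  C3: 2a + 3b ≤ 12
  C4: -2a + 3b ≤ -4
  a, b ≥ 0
C1 requires 2a - 3b ≤ 1, while C4 (-2a + 3b ≤ -4) is equivalent to 2a - 3b ≥ 4. Together they would need 4 ≤ 2a - 3b ≤ 1, which is impossible since 4 > 1. No point satisfies all constraints.

The feasible region is empty; the LP is infeasible.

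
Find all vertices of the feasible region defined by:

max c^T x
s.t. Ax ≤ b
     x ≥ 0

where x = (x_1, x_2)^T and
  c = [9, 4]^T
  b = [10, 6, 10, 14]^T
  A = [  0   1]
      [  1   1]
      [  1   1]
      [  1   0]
Each vertex is the intersection of two constraint boundaries that also satisfies all remaining constraints:
  x_1 = 0 and x_2 = 0 → (0, 0)
  x_1 + x_2 = 6 and x_2 = 0 → (6, 0)
  x_1 + x_2 = 6 and x_1 = 0 → (0, 6)

Vertices: (0, 0), (6, 0), (0, 6)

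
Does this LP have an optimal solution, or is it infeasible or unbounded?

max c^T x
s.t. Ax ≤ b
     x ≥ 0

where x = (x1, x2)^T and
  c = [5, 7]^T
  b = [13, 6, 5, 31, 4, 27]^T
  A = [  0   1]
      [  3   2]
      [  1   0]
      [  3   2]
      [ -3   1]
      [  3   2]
The point (0, 3) satisfies every constraint, so the LP is feasible; the constraints give x1 ≤ 5 and x2 ≤ 13, which with x1, x2 ≥ 0 keep the feasible region inside a bounded box. A feasible, bounded LP attains a finite optimum at a vertex.

The LP has an optimal solution: (0, 3) with z = 21.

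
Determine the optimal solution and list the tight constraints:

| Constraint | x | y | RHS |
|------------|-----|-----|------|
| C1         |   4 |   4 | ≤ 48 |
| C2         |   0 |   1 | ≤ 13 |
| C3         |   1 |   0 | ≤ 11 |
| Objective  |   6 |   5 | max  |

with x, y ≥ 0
Optimal: x = 11, y = 1
Binding: C1, C3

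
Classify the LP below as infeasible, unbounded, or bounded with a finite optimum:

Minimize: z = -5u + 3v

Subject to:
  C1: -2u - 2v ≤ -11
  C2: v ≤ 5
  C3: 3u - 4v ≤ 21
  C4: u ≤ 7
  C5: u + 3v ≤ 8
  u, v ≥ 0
The point (7, 0) satisfies every constraint, so the LP is feasible; the constraints give u ≤ 7 and v ≤ 5, which with u, v ≥ 0 keep the feasible region inside a bounded box. A feasible, bounded LP attains a finite optimum at a vertex.

Evaluating z = -5u + 3v at each vertex:
  (5.5, 0): z = -27.5
  (7, 0): z = -35
  (7, 0.3333): z = -34
  (4.25, 1.25): z = -17.5

Feasible with finite optimum z* = -35 at (7, 0).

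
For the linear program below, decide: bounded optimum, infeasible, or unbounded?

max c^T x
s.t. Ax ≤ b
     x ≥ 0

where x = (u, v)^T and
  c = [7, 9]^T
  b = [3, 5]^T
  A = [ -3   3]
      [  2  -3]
Feasible point: (0, 0) satisfies every constraint, so the LP is feasible.
Direction d = (1, 1): for each constraint row a, a·d ≤ 0 —
  (-3)(1) + (3)(1) = 0 ≤ 0
  (2)(1) + (-3)(1) = -1 ≤ 0
and d ≥ 0, so (0, 0) + t·d stays feasible for every t ≥ 0. Along this ray z = 7u + 9v changes by 16 per unit t, so z → +∞.

Unbounded: there is a feasible ray along which z → +∞.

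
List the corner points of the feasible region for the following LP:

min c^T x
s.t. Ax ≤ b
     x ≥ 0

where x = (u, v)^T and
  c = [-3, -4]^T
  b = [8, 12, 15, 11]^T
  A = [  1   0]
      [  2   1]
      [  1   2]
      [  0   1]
Each vertex is the intersection of two constraint boundaries that also satisfies all remaining constraints:
  u = 0 and v = 0 → (0, 0)
  2u + v = 12 and v = 0 → (6, 0)
  2u + v = 12 and u + 2v = 15 → (3, 6)
  u + 2v = 15 and u = 0 → (0, 7.5)

Vertices: (0, 0), (6, 0), (3, 6), (0, 7.5)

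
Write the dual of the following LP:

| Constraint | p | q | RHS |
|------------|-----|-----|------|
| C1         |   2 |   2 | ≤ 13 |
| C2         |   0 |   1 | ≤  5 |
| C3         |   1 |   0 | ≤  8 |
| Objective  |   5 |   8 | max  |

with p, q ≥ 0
Minimize: z = 13y1 + 5y2 + 8y3

Subject to:
  C1: -2y1 - y3 ≤ -5
  C2: -2y1 - y2 ≤ -8
  y1, y2, y3 ≥ 0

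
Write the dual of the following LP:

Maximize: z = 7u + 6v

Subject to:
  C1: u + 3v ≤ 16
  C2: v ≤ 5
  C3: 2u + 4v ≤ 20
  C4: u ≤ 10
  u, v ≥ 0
Minimize: z = 16y1 + 5y2 + 20y3 + 10y4

Subject to:
  C1: -y1 - 2y3 - y4 ≤ -7
  C2: -3y1 - y2 - 4y3 ≤ -6
  y1, y2, y3, y4 ≥ 0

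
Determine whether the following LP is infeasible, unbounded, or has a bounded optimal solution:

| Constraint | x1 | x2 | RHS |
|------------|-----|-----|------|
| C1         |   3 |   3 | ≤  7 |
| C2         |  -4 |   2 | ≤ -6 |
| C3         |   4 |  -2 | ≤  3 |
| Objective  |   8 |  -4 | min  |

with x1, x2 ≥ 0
C3 requires 4x1 - 2x2 ≤ 3, while C2 (-4x1 + 2x2 ≤ -6) is equivalent to 4x1 - 2x2 ≥ 6. Together they would need 6 ≤ 4x1 - 2x2 ≤ 3, which is impossible since 6 > 3. No point satisfies all constraints.

The feasible region is empty; the LP is infeasible.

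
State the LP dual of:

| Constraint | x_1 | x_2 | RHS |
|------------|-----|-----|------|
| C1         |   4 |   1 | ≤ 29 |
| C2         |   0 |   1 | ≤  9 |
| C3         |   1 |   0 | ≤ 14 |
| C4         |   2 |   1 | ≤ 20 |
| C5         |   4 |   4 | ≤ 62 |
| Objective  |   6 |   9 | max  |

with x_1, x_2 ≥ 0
Minimize: z = 29y1 + 9y2 + 14y3 + 20y4 + 62y5

Subject to:
  C1: -4y1 - y3 - 2y4 - 4y5 ≤ -6
  C2: -y1 - y2 - y4 - 4y5 ≤ -9
  y1, y2, y3, y4, y5 ≥ 0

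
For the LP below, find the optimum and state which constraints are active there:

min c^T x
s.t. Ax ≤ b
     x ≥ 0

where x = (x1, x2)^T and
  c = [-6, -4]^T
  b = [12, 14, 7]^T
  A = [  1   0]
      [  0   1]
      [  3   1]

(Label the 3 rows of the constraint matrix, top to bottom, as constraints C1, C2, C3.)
Optimal: x1 = 0, x2 = 7
Slack at optimum:
  C1: slack = 12
  C2: slack = 7
  C3: slack = 0 (binding)
  x1 ≥ 0: x1 = 0 (binding)
  x2 ≥ 0: x2 = 7
Binding constraints: C3, x1 ≥ 0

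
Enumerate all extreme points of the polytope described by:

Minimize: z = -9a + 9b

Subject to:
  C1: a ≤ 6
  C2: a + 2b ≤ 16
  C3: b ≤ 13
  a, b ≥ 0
Each vertex is the intersection of two constraint boundaries that also satisfies all remaining constraints:
  a = 0 and b = 0 → (0, 0)
  a = 6 and b = 0 → (6, 0)
  a = 6 and a + 2b = 16 → (6, 5)
  a + 2b = 16 and a = 0 → (0, 8)

Vertices: (0, 0), (6, 0), (6, 5), (0, 8)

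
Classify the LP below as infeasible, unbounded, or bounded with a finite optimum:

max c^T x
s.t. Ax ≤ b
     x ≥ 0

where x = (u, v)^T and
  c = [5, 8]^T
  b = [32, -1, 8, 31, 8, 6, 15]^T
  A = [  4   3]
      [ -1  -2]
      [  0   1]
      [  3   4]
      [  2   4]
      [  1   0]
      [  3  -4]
The point (4, 0) satisfies every constraint, so the LP is feasible; the constraints give u ≤ 6 and v ≤ 8, which with u, v ≥ 0 keep the feasible region inside a bounded box. A feasible, bounded LP attains a finite optimum at a vertex.

Evaluating z = 5u + 8v at each vertex:
  (0, 0.5): z = 4
  (1, 0): z = 5
  (4, 0): z = 20
  (0, 2): z = 16

The LP has an optimal solution: (4, 0) with z = 20.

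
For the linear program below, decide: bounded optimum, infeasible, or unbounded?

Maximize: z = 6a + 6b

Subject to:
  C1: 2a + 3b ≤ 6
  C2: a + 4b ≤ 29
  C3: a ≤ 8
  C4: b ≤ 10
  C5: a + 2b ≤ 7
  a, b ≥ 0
The point (3, 0) satisfies every constraint, so the LP is feasible; the constraints give a ≤ 8 and b ≤ 10, which with a, b ≥ 0 keep the feasible region inside a bounded box. A feasible, bounded LP attains a finite optimum at a vertex.

The LP has an optimal solution: (3, 0) with z = 18.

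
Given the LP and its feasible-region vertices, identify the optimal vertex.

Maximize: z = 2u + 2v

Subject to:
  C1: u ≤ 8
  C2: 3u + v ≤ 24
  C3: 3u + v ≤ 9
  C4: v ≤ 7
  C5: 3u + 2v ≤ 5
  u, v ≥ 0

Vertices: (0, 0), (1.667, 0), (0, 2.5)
(0, 2.5) with z = 5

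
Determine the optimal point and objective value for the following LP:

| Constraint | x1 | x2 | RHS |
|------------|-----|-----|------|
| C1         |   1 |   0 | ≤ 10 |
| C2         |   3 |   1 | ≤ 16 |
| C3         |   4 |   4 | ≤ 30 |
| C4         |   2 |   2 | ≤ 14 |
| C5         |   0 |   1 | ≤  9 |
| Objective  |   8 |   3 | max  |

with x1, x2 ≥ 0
x1 = 4.5, x2 = 2.5, z = 43.5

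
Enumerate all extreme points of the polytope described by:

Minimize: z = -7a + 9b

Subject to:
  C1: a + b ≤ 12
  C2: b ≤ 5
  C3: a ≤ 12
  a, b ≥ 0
Each vertex is the intersection of two constraint boundaries that also satisfies all remaining constraints:
  a = 0 and b = 0 → (0, 0)
  a + b = 12 and a = 12 → (12, 0)
  a + b = 12 and b = 5 → (7, 5)
  b = 5 and a = 0 → (0, 5)

Vertices: (0, 0), (12, 0), (7, 5), (0, 5)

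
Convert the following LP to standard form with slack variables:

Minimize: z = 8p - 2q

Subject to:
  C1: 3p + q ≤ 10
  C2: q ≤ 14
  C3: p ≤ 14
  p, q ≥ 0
min z = 8p - 2q

s.t.
  3p + q + s1 = 10
  q + s2 = 14
  p + s3 = 14
  p, q, s1, s2, s3 ≥ 0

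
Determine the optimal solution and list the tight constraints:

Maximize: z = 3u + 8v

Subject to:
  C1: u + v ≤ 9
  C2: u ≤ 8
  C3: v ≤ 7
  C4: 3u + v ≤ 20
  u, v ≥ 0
Optimal: u = 2, v = 7
Binding: C1, C3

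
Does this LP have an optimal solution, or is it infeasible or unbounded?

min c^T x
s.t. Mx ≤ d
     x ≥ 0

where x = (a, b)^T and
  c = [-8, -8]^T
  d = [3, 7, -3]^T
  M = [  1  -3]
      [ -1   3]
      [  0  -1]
Feasible point: (2, 3) satisfies every constraint, so the LP is feasible.
Direction d = (3, 1): for each constraint row a, a·d ≤ 0 —
  (1)(3) + (-3)(1) = 0 ≤ 0
  (-1)(3) + (3)(1) = 0 ≤ 0
  (0)(3) + (-1)(1) = -1 ≤ 0
and d ≥ 0, so (2, 3) + t·d stays feasible for every t ≥ 0. Along this ray z = -8a - 8b changes by -32 per unit t, so z → −∞.

Unbounded: there is a feasible ray along which z → −∞.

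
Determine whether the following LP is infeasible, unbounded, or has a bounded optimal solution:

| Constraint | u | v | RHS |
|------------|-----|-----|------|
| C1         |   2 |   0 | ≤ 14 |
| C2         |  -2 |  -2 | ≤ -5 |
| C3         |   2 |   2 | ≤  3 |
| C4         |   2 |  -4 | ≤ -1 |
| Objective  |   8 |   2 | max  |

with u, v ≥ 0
C3 requires 2u + 2v ≤ 3, while C2 (-2u - 2v ≤ -5) is equivalent to 2u + 2v ≥ 5. Together they would need 5 ≤ 2u + 2v ≤ 3, which is impossible since 5 > 3. No point satisfies all constraints.

The feasible region is empty; the LP is infeasible.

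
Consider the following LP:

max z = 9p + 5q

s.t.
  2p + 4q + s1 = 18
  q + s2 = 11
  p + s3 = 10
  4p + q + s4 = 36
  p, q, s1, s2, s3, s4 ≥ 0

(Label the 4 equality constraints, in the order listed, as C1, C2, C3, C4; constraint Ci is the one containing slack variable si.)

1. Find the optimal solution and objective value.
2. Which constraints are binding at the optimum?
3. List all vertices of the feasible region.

1. p = 9, q = 0, z = 81
2. C1, C4, q ≥ 0
3. (0, 0), (9, 0), (0, 4.5)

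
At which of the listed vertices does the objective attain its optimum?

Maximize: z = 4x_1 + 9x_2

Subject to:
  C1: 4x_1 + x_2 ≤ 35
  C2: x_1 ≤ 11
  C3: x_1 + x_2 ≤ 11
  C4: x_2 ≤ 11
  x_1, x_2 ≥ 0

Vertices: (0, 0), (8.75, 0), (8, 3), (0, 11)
(0, 11) with z = 99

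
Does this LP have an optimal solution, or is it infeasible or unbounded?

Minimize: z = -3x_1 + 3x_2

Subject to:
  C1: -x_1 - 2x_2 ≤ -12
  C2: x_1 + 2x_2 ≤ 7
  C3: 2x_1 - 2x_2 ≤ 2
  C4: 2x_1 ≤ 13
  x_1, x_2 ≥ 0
C2 requires x_1 + 2x_2 ≤ 7, while C1 (-x_1 - 2x_2 ≤ -12) is equivalent to x_1 + 2x_2 ≥ 12. Together they would need 12 ≤ x_1 + 2x_2 ≤ 7, which is impossible since 12 > 7. No point satisfies all constraints.

Infeasible — the constraint set is empty.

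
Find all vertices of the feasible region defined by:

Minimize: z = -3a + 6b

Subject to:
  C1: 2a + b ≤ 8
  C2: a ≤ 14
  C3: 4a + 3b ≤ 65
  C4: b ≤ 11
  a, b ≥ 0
Each vertex is the intersection of two constraint boundaries that also satisfies all remaining constraints:
  a = 0 and b = 0 → (0, 0)
  2a + b = 8 and b = 0 → (4, 0)
  2a + b = 8 and a = 0 → (0, 8)

Vertices: (0, 0), (4, 0), (0, 8)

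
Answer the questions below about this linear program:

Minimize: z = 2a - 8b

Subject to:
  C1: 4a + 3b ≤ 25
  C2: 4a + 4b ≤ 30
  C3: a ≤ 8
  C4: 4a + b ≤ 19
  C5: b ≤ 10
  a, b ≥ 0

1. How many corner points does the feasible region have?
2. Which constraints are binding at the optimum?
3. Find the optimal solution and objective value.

1. 5
2. C2, a ≥ 0
3. a = 0, b = 7.5, z = -60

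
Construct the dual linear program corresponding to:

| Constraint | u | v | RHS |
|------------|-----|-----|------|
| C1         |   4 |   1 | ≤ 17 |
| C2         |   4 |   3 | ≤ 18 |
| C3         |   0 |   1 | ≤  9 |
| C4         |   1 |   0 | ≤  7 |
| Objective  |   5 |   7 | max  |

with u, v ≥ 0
Minimize: z = 17y1 + 18y2 + 9y3 + 7y4

Subject to:
  C1: -4y1 - 4y2 - y4 ≤ -5
  C2: -y1 - 3y2 - y3 ≤ -7
  y1, y2, y3, y4 ≥ 0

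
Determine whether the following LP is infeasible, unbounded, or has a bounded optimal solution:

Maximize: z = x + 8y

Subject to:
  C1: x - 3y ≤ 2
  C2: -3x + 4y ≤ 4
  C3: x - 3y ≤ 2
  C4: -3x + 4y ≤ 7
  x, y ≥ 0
Feasible point: (0, 0) satisfies every constraint, so the LP is feasible.
Direction d = (3, 1): for each constraint row a, a·d ≤ 0 —
  (1)(3) + (-3)(1) = 0 ≤ 0
  (-3)(3) + (4)(1) = -5 ≤ 0
  (1)(3) + (-3)(1) = 0 ≤ 0
  (-3)(3) + (4)(1) = -5 ≤ 0
and d ≥ 0, so (0, 0) + t·d stays feasible for every t ≥ 0. Along this ray z = x + 8y changes by 11 per unit t, so z → +∞.

The LP is unbounded; z can be made arbitrarily large.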